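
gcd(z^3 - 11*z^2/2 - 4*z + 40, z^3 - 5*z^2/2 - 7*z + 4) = z - 4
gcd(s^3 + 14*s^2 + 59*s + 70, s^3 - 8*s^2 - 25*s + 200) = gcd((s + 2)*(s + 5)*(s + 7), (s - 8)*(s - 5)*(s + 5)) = s + 5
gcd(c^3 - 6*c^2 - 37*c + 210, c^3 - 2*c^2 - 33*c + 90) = c^2 + c - 30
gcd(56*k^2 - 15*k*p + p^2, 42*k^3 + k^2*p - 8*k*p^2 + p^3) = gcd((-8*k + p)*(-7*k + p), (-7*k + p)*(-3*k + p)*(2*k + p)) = -7*k + p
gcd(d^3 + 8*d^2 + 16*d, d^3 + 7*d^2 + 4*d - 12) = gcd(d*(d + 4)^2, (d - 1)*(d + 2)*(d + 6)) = 1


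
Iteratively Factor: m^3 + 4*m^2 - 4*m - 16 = (m - 2)*(m^2 + 6*m + 8) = (m - 2)*(m + 2)*(m + 4)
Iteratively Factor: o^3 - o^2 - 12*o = (o)*(o^2 - o - 12) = o*(o - 4)*(o + 3)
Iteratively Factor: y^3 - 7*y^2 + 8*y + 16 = (y - 4)*(y^2 - 3*y - 4) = (y - 4)*(y + 1)*(y - 4)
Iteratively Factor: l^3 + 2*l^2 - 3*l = (l - 1)*(l^2 + 3*l) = l*(l - 1)*(l + 3)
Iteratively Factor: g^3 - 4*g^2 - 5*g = (g - 5)*(g^2 + g) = (g - 5)*(g + 1)*(g)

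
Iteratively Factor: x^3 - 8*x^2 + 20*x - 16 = (x - 2)*(x^2 - 6*x + 8) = (x - 2)^2*(x - 4)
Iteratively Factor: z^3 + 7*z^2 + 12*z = (z + 4)*(z^2 + 3*z) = z*(z + 4)*(z + 3)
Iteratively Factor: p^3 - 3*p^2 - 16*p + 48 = (p + 4)*(p^2 - 7*p + 12) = (p - 4)*(p + 4)*(p - 3)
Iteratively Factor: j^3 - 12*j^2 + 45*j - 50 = (j - 5)*(j^2 - 7*j + 10) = (j - 5)*(j - 2)*(j - 5)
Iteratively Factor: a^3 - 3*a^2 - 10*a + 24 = (a - 2)*(a^2 - a - 12) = (a - 4)*(a - 2)*(a + 3)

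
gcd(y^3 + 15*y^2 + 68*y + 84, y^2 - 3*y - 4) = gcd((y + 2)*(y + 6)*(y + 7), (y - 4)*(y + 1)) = 1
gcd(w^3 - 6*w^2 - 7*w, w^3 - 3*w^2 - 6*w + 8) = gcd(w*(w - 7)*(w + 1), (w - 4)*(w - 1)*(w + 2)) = 1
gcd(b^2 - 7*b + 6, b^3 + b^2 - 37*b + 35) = b - 1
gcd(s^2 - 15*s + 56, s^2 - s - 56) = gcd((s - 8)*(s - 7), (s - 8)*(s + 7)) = s - 8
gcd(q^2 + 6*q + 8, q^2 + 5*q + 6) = q + 2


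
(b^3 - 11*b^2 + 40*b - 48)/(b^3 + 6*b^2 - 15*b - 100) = (b^2 - 7*b + 12)/(b^2 + 10*b + 25)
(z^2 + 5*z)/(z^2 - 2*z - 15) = z*(z + 5)/(z^2 - 2*z - 15)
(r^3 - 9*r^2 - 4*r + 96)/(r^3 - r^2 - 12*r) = (r - 8)/r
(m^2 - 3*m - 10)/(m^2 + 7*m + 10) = (m - 5)/(m + 5)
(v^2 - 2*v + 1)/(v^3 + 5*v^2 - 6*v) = (v - 1)/(v*(v + 6))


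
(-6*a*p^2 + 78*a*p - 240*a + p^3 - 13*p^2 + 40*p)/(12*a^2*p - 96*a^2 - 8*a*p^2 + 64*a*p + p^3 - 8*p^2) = (p - 5)/(-2*a + p)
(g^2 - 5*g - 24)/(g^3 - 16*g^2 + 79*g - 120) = (g + 3)/(g^2 - 8*g + 15)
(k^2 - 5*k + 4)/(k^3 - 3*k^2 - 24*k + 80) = (k - 1)/(k^2 + k - 20)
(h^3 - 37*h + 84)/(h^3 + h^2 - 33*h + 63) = (h - 4)/(h - 3)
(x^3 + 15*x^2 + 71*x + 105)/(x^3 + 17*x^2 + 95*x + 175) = (x + 3)/(x + 5)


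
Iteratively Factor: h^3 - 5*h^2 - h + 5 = (h - 1)*(h^2 - 4*h - 5) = (h - 5)*(h - 1)*(h + 1)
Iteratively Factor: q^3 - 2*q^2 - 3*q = (q + 1)*(q^2 - 3*q) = (q - 3)*(q + 1)*(q)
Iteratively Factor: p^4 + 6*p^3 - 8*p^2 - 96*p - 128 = (p + 4)*(p^3 + 2*p^2 - 16*p - 32) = (p - 4)*(p + 4)*(p^2 + 6*p + 8) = (p - 4)*(p + 2)*(p + 4)*(p + 4)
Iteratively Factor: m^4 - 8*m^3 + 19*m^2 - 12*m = (m - 1)*(m^3 - 7*m^2 + 12*m) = (m - 3)*(m - 1)*(m^2 - 4*m) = (m - 4)*(m - 3)*(m - 1)*(m)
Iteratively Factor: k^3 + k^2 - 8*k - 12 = (k + 2)*(k^2 - k - 6) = (k + 2)^2*(k - 3)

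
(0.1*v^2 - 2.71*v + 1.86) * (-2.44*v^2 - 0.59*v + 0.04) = -0.244*v^4 + 6.5534*v^3 - 2.9355*v^2 - 1.2058*v + 0.0744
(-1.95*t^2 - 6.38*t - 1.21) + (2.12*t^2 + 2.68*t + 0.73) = 0.17*t^2 - 3.7*t - 0.48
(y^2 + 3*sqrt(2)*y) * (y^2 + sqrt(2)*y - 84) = y^4 + 4*sqrt(2)*y^3 - 78*y^2 - 252*sqrt(2)*y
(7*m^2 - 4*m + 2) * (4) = 28*m^2 - 16*m + 8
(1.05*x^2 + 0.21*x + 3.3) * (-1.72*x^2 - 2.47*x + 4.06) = -1.806*x^4 - 2.9547*x^3 - 1.9317*x^2 - 7.2984*x + 13.398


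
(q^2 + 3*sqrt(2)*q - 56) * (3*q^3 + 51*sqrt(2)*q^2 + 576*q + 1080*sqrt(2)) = 3*q^5 + 60*sqrt(2)*q^4 + 714*q^3 - 48*sqrt(2)*q^2 - 25776*q - 60480*sqrt(2)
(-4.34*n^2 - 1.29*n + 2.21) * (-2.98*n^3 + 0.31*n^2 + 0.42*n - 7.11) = 12.9332*n^5 + 2.4988*n^4 - 8.8085*n^3 + 31.0007*n^2 + 10.1001*n - 15.7131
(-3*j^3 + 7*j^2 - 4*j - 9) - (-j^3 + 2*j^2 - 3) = -2*j^3 + 5*j^2 - 4*j - 6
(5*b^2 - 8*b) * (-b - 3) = -5*b^3 - 7*b^2 + 24*b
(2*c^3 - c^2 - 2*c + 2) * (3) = 6*c^3 - 3*c^2 - 6*c + 6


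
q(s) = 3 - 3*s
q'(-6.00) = -3.00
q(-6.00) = 21.00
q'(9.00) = -3.00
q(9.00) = -24.00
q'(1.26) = -3.00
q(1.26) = -0.78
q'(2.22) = -3.00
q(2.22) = -3.66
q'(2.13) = -3.00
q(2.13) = -3.39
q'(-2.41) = -3.00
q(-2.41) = 10.23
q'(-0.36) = -3.00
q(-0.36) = 4.08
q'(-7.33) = -3.00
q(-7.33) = 24.99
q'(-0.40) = -3.00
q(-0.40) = 4.20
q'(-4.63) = -3.00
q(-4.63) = 16.89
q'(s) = -3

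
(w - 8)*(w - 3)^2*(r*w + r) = r*w^4 - 13*r*w^3 + 43*r*w^2 - 15*r*w - 72*r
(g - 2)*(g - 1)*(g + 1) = g^3 - 2*g^2 - g + 2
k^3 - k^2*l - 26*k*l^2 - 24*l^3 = (k - 6*l)*(k + l)*(k + 4*l)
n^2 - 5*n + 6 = (n - 3)*(n - 2)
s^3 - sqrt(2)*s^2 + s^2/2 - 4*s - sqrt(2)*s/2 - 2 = (s + 1/2)*(s - 2*sqrt(2))*(s + sqrt(2))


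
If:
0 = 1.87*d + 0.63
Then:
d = -0.34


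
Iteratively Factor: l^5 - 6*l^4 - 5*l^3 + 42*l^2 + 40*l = (l - 4)*(l^4 - 2*l^3 - 13*l^2 - 10*l) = (l - 4)*(l + 2)*(l^3 - 4*l^2 - 5*l) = (l - 4)*(l + 1)*(l + 2)*(l^2 - 5*l) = (l - 5)*(l - 4)*(l + 1)*(l + 2)*(l)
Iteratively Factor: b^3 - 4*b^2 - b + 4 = (b - 1)*(b^2 - 3*b - 4) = (b - 4)*(b - 1)*(b + 1)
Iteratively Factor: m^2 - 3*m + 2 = (m - 1)*(m - 2)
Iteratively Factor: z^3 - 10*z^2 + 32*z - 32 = (z - 4)*(z^2 - 6*z + 8) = (z - 4)^2*(z - 2)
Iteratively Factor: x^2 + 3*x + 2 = (x + 1)*(x + 2)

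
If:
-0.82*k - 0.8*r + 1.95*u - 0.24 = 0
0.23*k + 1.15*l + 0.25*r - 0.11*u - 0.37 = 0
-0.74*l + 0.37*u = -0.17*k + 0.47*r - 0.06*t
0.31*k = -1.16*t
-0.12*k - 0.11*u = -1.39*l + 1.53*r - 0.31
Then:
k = 0.60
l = 0.19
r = 0.29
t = -0.16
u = 0.49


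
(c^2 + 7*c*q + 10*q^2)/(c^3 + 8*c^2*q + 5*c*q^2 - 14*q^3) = (-c - 5*q)/(-c^2 - 6*c*q + 7*q^2)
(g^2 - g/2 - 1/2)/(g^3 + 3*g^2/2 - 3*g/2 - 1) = 1/(g + 2)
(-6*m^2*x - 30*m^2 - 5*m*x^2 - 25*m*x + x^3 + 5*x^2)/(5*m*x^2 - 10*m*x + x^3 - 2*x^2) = (-6*m^2*x - 30*m^2 - 5*m*x^2 - 25*m*x + x^3 + 5*x^2)/(x*(5*m*x - 10*m + x^2 - 2*x))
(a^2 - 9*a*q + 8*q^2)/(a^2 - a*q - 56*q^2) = (a - q)/(a + 7*q)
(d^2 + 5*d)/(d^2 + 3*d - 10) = d/(d - 2)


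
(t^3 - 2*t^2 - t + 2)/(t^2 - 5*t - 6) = (t^2 - 3*t + 2)/(t - 6)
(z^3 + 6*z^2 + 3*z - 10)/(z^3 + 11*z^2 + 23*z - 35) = (z + 2)/(z + 7)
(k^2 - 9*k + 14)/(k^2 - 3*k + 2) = (k - 7)/(k - 1)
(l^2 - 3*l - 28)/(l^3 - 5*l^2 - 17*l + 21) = (l + 4)/(l^2 + 2*l - 3)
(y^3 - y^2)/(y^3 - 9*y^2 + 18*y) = y*(y - 1)/(y^2 - 9*y + 18)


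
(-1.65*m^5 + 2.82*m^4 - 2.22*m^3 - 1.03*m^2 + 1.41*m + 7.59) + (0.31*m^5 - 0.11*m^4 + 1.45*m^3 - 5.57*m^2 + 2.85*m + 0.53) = -1.34*m^5 + 2.71*m^4 - 0.77*m^3 - 6.6*m^2 + 4.26*m + 8.12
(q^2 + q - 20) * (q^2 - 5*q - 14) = q^4 - 4*q^3 - 39*q^2 + 86*q + 280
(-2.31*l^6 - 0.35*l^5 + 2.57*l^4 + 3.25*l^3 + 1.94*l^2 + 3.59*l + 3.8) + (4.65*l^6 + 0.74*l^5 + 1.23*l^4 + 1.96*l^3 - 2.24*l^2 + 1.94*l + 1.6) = 2.34*l^6 + 0.39*l^5 + 3.8*l^4 + 5.21*l^3 - 0.3*l^2 + 5.53*l + 5.4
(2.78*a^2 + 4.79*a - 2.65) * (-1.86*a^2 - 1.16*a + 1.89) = -5.1708*a^4 - 12.1342*a^3 + 4.6268*a^2 + 12.1271*a - 5.0085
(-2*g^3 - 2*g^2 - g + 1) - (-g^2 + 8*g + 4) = -2*g^3 - g^2 - 9*g - 3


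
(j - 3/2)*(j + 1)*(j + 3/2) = j^3 + j^2 - 9*j/4 - 9/4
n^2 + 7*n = n*(n + 7)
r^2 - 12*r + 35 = (r - 7)*(r - 5)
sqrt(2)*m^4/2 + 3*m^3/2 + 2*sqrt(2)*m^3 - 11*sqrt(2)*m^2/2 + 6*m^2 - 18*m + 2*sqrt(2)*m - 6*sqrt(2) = (m - 2)*(m + 6)*(m + sqrt(2)/2)*(sqrt(2)*m/2 + 1)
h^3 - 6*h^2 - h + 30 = (h - 5)*(h - 3)*(h + 2)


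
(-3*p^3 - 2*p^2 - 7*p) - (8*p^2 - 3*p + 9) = -3*p^3 - 10*p^2 - 4*p - 9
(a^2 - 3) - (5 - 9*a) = a^2 + 9*a - 8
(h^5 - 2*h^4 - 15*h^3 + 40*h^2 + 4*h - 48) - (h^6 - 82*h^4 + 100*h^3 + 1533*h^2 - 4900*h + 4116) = -h^6 + h^5 + 80*h^4 - 115*h^3 - 1493*h^2 + 4904*h - 4164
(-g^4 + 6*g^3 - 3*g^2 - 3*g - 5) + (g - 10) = -g^4 + 6*g^3 - 3*g^2 - 2*g - 15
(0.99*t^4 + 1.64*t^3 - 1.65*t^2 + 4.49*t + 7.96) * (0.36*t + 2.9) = 0.3564*t^5 + 3.4614*t^4 + 4.162*t^3 - 3.1686*t^2 + 15.8866*t + 23.084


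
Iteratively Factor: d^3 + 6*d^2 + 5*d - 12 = (d + 4)*(d^2 + 2*d - 3) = (d - 1)*(d + 4)*(d + 3)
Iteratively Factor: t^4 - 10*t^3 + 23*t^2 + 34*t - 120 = (t - 5)*(t^3 - 5*t^2 - 2*t + 24) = (t - 5)*(t + 2)*(t^2 - 7*t + 12) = (t - 5)*(t - 3)*(t + 2)*(t - 4)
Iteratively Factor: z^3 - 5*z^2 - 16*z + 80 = (z - 5)*(z^2 - 16) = (z - 5)*(z + 4)*(z - 4)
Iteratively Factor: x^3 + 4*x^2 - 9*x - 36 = (x - 3)*(x^2 + 7*x + 12) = (x - 3)*(x + 4)*(x + 3)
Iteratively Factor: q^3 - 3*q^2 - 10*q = (q)*(q^2 - 3*q - 10) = q*(q + 2)*(q - 5)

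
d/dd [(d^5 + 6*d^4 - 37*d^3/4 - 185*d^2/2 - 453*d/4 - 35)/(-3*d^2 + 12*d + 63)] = (-12*d^6 + 16*d^5 + 745*d^4 + 1720*d^3 - 4264*d^2 - 15820*d - 8953)/(12*(d^4 - 8*d^3 - 26*d^2 + 168*d + 441))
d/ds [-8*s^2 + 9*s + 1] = 9 - 16*s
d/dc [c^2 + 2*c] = 2*c + 2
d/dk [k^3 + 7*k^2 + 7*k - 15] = 3*k^2 + 14*k + 7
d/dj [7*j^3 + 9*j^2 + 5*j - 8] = 21*j^2 + 18*j + 5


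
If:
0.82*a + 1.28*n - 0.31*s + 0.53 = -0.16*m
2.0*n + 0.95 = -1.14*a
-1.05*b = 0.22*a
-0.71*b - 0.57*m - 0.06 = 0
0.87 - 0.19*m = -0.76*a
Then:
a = -1.25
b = 0.26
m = -0.43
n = 0.24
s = -0.84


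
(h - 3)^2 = h^2 - 6*h + 9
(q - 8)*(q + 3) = q^2 - 5*q - 24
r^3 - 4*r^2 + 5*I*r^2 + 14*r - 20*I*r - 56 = (r - 4)*(r - 2*I)*(r + 7*I)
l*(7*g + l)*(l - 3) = 7*g*l^2 - 21*g*l + l^3 - 3*l^2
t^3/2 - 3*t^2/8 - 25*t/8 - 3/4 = (t/2 + 1)*(t - 3)*(t + 1/4)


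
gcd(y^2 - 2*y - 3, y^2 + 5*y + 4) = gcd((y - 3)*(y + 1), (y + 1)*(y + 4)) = y + 1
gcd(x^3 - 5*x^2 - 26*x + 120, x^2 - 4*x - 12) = x - 6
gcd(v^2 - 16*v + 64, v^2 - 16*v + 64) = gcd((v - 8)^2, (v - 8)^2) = v^2 - 16*v + 64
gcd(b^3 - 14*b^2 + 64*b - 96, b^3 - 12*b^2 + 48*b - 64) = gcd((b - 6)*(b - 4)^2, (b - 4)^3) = b^2 - 8*b + 16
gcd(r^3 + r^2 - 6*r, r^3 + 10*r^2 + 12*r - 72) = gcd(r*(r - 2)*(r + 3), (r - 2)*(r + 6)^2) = r - 2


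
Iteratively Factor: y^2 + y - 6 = (y - 2)*(y + 3)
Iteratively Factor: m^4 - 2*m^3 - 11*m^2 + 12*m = (m + 3)*(m^3 - 5*m^2 + 4*m) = m*(m + 3)*(m^2 - 5*m + 4) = m*(m - 4)*(m + 3)*(m - 1)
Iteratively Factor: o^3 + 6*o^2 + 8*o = (o + 2)*(o^2 + 4*o) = o*(o + 2)*(o + 4)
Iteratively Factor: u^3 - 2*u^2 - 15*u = (u)*(u^2 - 2*u - 15) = u*(u - 5)*(u + 3)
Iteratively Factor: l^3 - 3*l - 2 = (l + 1)*(l^2 - l - 2) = (l - 2)*(l + 1)*(l + 1)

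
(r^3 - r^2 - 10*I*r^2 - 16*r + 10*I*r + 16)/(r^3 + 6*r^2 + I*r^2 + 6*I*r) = (r^3 - r^2*(1 + 10*I) + 2*r*(-8 + 5*I) + 16)/(r*(r^2 + r*(6 + I) + 6*I))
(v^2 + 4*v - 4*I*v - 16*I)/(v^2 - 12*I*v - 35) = (v^2 + 4*v*(1 - I) - 16*I)/(v^2 - 12*I*v - 35)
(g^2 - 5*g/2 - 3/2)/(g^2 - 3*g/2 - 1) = (g - 3)/(g - 2)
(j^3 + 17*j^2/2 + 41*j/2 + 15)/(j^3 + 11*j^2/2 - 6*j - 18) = (j^2 + 7*j + 10)/(j^2 + 4*j - 12)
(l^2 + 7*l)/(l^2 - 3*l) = (l + 7)/(l - 3)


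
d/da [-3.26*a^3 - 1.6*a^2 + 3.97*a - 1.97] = -9.78*a^2 - 3.2*a + 3.97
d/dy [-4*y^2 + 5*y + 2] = 5 - 8*y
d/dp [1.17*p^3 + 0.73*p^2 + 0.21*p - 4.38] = 3.51*p^2 + 1.46*p + 0.21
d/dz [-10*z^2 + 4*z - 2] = 4 - 20*z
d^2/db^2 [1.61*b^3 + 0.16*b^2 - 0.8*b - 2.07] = 9.66*b + 0.32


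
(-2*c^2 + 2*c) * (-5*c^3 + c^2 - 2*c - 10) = 10*c^5 - 12*c^4 + 6*c^3 + 16*c^2 - 20*c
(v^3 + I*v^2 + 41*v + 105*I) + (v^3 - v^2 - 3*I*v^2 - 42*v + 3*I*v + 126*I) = 2*v^3 - v^2 - 2*I*v^2 - v + 3*I*v + 231*I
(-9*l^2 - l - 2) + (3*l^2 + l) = -6*l^2 - 2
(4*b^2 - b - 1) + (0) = 4*b^2 - b - 1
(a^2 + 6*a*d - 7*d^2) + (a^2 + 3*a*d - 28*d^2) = 2*a^2 + 9*a*d - 35*d^2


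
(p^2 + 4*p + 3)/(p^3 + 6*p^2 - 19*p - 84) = (p + 1)/(p^2 + 3*p - 28)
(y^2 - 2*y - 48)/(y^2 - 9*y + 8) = (y + 6)/(y - 1)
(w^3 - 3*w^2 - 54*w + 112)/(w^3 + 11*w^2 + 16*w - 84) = (w - 8)/(w + 6)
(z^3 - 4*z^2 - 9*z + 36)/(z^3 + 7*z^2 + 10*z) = (z^3 - 4*z^2 - 9*z + 36)/(z*(z^2 + 7*z + 10))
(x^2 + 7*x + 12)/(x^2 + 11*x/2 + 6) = 2*(x + 3)/(2*x + 3)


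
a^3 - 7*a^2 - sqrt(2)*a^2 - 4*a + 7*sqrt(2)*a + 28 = (a - 7)*(a - 2*sqrt(2))*(a + sqrt(2))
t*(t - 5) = t^2 - 5*t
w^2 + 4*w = w*(w + 4)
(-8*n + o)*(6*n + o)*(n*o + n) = -48*n^3*o - 48*n^3 - 2*n^2*o^2 - 2*n^2*o + n*o^3 + n*o^2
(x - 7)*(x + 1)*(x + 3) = x^3 - 3*x^2 - 25*x - 21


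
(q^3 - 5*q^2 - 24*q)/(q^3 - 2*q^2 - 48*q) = (q + 3)/(q + 6)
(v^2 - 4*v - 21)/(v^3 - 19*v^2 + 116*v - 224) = (v + 3)/(v^2 - 12*v + 32)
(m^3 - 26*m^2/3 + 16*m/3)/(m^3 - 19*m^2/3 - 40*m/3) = (3*m - 2)/(3*m + 5)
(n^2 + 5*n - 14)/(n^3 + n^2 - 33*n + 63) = (n - 2)/(n^2 - 6*n + 9)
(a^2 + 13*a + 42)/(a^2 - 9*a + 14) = (a^2 + 13*a + 42)/(a^2 - 9*a + 14)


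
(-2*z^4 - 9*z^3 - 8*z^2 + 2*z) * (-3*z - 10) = 6*z^5 + 47*z^4 + 114*z^3 + 74*z^2 - 20*z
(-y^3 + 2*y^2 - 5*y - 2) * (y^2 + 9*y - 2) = -y^5 - 7*y^4 + 15*y^3 - 51*y^2 - 8*y + 4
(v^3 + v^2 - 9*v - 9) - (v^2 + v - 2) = v^3 - 10*v - 7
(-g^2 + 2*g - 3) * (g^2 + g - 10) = -g^4 + g^3 + 9*g^2 - 23*g + 30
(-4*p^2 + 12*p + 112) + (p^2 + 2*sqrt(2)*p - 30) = -3*p^2 + 2*sqrt(2)*p + 12*p + 82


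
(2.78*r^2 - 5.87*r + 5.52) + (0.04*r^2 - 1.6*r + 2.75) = 2.82*r^2 - 7.47*r + 8.27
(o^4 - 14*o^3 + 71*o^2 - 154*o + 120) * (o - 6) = o^5 - 20*o^4 + 155*o^3 - 580*o^2 + 1044*o - 720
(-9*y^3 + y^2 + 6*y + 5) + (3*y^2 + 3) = -9*y^3 + 4*y^2 + 6*y + 8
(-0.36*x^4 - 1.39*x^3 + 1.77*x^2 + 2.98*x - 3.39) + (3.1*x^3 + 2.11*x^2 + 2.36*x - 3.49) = -0.36*x^4 + 1.71*x^3 + 3.88*x^2 + 5.34*x - 6.88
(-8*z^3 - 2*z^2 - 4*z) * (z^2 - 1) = -8*z^5 - 2*z^4 + 4*z^3 + 2*z^2 + 4*z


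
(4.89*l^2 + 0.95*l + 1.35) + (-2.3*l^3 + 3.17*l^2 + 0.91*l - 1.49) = -2.3*l^3 + 8.06*l^2 + 1.86*l - 0.14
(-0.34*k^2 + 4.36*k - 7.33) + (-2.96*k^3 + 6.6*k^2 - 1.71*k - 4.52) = -2.96*k^3 + 6.26*k^2 + 2.65*k - 11.85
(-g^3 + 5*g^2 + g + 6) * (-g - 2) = g^4 - 3*g^3 - 11*g^2 - 8*g - 12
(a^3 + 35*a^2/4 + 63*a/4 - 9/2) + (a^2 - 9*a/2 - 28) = a^3 + 39*a^2/4 + 45*a/4 - 65/2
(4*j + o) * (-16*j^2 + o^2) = -64*j^3 - 16*j^2*o + 4*j*o^2 + o^3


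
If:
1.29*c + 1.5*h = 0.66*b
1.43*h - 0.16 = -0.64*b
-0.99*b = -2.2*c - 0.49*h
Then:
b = 0.22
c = 0.09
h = 0.01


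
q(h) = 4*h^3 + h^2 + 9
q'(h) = 12*h^2 + 2*h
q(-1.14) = 4.37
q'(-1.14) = 13.32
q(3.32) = 166.40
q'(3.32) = 138.91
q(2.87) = 111.80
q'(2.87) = 104.58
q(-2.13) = -25.12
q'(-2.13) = 50.18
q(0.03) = 9.00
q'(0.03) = 0.07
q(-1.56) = -3.75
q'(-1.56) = 26.08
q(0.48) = 9.67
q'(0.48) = 3.72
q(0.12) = 9.02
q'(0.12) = 0.41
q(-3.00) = -90.00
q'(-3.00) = 102.00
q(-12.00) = -6759.00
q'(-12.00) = 1704.00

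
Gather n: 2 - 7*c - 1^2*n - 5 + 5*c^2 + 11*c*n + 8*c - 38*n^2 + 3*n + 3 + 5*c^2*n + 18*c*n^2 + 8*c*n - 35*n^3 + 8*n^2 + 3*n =5*c^2 + c - 35*n^3 + n^2*(18*c - 30) + n*(5*c^2 + 19*c + 5)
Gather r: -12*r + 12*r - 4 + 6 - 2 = 0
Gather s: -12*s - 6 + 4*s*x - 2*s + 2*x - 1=s*(4*x - 14) + 2*x - 7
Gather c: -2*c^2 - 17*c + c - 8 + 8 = -2*c^2 - 16*c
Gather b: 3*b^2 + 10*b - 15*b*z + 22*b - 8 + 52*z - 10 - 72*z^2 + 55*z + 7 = 3*b^2 + b*(32 - 15*z) - 72*z^2 + 107*z - 11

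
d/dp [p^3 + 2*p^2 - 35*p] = 3*p^2 + 4*p - 35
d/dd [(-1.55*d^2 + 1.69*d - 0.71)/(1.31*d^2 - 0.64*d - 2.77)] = (-1.2219*d^2 + 10.4472*d - 5.1357)/(1.7161*d^4 - 1.6768*d^3 - 6.8478*d^2 + 3.5456*d + 7.6729)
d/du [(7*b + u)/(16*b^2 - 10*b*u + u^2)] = (16*b^2 - 10*b*u + u^2 + 2*(5*b - u)*(7*b + u))/(16*b^2 - 10*b*u + u^2)^2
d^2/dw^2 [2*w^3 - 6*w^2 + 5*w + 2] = 12*w - 12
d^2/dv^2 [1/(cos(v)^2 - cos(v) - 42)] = (4*sin(v)^4 - 171*sin(v)^2 - 153*cos(v)/4 - 3*cos(3*v)/4 + 81)/(sin(v)^2 + cos(v) + 41)^3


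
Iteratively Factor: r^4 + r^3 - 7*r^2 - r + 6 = (r + 1)*(r^3 - 7*r + 6) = (r - 1)*(r + 1)*(r^2 + r - 6) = (r - 1)*(r + 1)*(r + 3)*(r - 2)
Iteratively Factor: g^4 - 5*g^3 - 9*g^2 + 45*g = (g - 3)*(g^3 - 2*g^2 - 15*g) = g*(g - 3)*(g^2 - 2*g - 15) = g*(g - 5)*(g - 3)*(g + 3)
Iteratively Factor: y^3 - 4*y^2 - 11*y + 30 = (y - 5)*(y^2 + y - 6) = (y - 5)*(y + 3)*(y - 2)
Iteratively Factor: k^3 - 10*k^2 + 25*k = (k - 5)*(k^2 - 5*k) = k*(k - 5)*(k - 5)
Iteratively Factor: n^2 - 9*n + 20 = (n - 5)*(n - 4)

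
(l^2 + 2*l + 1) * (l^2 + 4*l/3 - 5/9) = l^4 + 10*l^3/3 + 28*l^2/9 + 2*l/9 - 5/9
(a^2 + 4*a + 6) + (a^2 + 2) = 2*a^2 + 4*a + 8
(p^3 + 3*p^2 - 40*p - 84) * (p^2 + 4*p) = p^5 + 7*p^4 - 28*p^3 - 244*p^2 - 336*p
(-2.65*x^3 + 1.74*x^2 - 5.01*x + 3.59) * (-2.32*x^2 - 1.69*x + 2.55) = 6.148*x^5 + 0.4417*x^4 + 1.9251*x^3 + 4.5751*x^2 - 18.8426*x + 9.1545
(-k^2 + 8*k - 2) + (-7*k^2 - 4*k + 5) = -8*k^2 + 4*k + 3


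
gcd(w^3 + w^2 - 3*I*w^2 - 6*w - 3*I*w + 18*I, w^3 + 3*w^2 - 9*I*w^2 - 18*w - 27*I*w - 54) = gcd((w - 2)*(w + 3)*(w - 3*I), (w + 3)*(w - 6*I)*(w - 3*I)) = w^2 + w*(3 - 3*I) - 9*I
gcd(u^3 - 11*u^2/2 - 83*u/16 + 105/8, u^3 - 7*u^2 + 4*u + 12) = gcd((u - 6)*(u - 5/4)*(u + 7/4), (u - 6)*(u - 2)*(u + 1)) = u - 6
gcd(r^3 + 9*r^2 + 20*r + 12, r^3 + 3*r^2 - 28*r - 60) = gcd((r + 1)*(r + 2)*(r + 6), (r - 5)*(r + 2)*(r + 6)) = r^2 + 8*r + 12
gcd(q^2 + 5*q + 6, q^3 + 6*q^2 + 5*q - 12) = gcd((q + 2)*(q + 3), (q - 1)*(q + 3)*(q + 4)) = q + 3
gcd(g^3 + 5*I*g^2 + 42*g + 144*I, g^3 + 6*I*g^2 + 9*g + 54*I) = g + 3*I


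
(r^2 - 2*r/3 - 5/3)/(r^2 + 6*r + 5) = (r - 5/3)/(r + 5)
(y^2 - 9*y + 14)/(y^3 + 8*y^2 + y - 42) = (y - 7)/(y^2 + 10*y + 21)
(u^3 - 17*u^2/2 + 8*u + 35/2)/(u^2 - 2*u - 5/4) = 2*(u^2 - 6*u - 7)/(2*u + 1)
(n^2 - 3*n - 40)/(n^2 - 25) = (n - 8)/(n - 5)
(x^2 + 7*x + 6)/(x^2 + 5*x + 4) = (x + 6)/(x + 4)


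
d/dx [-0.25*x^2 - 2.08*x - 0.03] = -0.5*x - 2.08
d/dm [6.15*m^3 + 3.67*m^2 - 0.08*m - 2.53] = 18.45*m^2 + 7.34*m - 0.08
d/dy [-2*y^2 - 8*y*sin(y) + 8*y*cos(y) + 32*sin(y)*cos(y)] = -8*sqrt(2)*y*sin(y + pi/4) - 4*y + 32*cos(2*y) + 8*sqrt(2)*cos(y + pi/4)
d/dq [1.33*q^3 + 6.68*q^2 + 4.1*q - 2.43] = 3.99*q^2 + 13.36*q + 4.1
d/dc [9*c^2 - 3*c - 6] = 18*c - 3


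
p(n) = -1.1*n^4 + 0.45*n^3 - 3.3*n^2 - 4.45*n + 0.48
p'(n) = -4.4*n^3 + 1.35*n^2 - 6.6*n - 4.45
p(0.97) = -7.50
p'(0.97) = -13.60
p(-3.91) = -316.57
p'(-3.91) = 305.01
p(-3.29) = -165.50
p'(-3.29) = 188.57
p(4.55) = -517.15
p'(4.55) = -421.00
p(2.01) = -36.10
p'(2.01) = -47.99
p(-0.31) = 1.52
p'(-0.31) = -2.14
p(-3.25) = -158.08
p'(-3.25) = 182.30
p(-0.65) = 1.66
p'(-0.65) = 1.62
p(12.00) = -22560.12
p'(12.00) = -7492.45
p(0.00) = 0.48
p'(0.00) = -4.45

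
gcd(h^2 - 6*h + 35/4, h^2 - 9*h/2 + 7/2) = h - 7/2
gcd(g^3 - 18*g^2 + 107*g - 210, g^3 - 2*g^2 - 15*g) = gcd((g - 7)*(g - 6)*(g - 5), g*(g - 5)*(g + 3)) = g - 5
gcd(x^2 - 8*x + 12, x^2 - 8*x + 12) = x^2 - 8*x + 12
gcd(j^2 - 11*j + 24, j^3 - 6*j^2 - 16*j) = j - 8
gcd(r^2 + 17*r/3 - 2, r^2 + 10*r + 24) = r + 6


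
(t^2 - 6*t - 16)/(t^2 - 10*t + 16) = (t + 2)/(t - 2)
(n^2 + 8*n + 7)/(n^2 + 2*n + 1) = (n + 7)/(n + 1)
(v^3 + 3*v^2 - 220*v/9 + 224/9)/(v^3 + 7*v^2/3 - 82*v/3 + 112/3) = (v - 4/3)/(v - 2)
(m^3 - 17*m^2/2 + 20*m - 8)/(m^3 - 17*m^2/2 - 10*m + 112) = (2*m^2 - 9*m + 4)/(2*m^2 - 9*m - 56)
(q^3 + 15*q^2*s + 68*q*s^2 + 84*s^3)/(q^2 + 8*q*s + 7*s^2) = (q^2 + 8*q*s + 12*s^2)/(q + s)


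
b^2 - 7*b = b*(b - 7)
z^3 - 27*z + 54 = (z - 3)^2*(z + 6)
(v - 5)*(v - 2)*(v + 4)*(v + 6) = v^4 + 3*v^3 - 36*v^2 - 68*v + 240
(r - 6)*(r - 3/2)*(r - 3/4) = r^3 - 33*r^2/4 + 117*r/8 - 27/4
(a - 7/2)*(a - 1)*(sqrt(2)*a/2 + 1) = sqrt(2)*a^3/2 - 9*sqrt(2)*a^2/4 + a^2 - 9*a/2 + 7*sqrt(2)*a/4 + 7/2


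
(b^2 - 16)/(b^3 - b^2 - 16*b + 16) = 1/(b - 1)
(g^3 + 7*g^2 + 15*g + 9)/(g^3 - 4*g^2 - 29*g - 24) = (g + 3)/(g - 8)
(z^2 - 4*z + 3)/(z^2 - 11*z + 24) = (z - 1)/(z - 8)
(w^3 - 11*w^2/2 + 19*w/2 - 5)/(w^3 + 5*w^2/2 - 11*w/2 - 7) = (2*w^2 - 7*w + 5)/(2*w^2 + 9*w + 7)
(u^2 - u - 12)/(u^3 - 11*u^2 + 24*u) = (u^2 - u - 12)/(u*(u^2 - 11*u + 24))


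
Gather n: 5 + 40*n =40*n + 5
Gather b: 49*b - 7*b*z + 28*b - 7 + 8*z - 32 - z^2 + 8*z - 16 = b*(77 - 7*z) - z^2 + 16*z - 55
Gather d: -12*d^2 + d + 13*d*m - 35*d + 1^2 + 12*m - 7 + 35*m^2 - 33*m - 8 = -12*d^2 + d*(13*m - 34) + 35*m^2 - 21*m - 14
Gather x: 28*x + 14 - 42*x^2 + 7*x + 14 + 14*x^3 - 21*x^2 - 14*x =14*x^3 - 63*x^2 + 21*x + 28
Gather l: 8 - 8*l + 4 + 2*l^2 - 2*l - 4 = 2*l^2 - 10*l + 8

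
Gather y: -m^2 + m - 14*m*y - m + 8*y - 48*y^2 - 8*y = -m^2 - 14*m*y - 48*y^2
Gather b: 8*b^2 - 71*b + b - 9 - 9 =8*b^2 - 70*b - 18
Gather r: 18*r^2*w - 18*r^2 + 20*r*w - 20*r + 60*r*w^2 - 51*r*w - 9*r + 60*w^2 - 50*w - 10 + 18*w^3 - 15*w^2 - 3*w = r^2*(18*w - 18) + r*(60*w^2 - 31*w - 29) + 18*w^3 + 45*w^2 - 53*w - 10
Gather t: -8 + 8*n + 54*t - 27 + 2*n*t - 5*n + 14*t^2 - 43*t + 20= 3*n + 14*t^2 + t*(2*n + 11) - 15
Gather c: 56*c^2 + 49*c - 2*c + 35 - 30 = 56*c^2 + 47*c + 5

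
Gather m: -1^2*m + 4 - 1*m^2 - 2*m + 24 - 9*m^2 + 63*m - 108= -10*m^2 + 60*m - 80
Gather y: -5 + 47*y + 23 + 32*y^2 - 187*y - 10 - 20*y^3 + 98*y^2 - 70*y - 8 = -20*y^3 + 130*y^2 - 210*y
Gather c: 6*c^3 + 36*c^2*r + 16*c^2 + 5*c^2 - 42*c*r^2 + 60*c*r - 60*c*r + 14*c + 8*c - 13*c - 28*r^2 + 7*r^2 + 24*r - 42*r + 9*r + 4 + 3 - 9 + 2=6*c^3 + c^2*(36*r + 21) + c*(9 - 42*r^2) - 21*r^2 - 9*r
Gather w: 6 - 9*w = 6 - 9*w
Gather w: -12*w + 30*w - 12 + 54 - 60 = 18*w - 18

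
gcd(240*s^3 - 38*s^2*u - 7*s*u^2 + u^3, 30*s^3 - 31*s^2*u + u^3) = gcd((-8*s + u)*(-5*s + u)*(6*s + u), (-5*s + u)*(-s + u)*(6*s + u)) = 30*s^2 - s*u - u^2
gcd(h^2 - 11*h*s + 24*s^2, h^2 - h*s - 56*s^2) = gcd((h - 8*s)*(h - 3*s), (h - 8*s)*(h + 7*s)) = -h + 8*s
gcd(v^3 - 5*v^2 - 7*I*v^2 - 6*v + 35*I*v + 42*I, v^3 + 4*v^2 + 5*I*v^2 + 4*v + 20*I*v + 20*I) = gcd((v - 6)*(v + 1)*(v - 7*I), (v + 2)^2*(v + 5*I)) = 1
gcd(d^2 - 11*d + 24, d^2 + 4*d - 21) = d - 3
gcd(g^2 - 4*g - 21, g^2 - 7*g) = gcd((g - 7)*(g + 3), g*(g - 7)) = g - 7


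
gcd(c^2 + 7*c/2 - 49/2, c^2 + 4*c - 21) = c + 7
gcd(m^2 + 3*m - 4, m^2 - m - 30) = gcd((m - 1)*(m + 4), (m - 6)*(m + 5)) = 1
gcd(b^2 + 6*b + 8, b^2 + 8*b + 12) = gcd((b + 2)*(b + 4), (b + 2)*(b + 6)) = b + 2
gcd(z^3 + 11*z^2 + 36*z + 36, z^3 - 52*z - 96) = z^2 + 8*z + 12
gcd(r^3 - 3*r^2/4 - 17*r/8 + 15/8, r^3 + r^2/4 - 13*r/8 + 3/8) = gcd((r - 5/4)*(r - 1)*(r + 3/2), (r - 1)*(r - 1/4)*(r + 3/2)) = r^2 + r/2 - 3/2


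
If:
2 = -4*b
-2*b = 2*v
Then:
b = -1/2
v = 1/2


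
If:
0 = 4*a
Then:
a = 0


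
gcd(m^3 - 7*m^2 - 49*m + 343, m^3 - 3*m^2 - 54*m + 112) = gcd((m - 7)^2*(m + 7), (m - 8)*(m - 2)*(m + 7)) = m + 7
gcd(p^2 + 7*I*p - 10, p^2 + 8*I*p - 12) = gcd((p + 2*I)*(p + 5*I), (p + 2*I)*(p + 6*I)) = p + 2*I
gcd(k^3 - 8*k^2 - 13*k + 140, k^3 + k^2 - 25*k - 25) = k - 5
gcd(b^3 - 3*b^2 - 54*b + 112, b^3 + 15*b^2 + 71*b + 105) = b + 7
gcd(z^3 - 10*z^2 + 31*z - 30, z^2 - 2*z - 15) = z - 5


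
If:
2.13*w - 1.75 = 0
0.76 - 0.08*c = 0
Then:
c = 9.50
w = 0.82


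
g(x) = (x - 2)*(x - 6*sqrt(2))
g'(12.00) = 13.51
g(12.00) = 35.15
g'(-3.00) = -16.49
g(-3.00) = 57.43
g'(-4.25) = -18.99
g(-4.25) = 79.60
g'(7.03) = 3.57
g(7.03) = -7.32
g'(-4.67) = -19.83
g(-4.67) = 87.75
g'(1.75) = -6.99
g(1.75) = 1.68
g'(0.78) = -8.93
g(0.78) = 9.40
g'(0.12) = -10.25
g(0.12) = 15.73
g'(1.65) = -7.19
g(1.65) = 2.39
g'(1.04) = -8.41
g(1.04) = 7.15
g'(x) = 2*x - 6*sqrt(2) - 2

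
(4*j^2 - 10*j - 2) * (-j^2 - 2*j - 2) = -4*j^4 + 2*j^3 + 14*j^2 + 24*j + 4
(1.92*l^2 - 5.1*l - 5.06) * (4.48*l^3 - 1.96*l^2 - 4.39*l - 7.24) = 8.6016*l^5 - 26.6112*l^4 - 21.1016*l^3 + 18.4058*l^2 + 59.1374*l + 36.6344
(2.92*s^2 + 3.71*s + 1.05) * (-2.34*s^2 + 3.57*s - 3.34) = -6.8328*s^4 + 1.743*s^3 + 1.0349*s^2 - 8.6429*s - 3.507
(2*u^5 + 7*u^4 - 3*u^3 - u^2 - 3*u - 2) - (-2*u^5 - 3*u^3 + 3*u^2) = 4*u^5 + 7*u^4 - 4*u^2 - 3*u - 2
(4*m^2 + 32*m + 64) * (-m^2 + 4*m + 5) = -4*m^4 - 16*m^3 + 84*m^2 + 416*m + 320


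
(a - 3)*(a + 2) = a^2 - a - 6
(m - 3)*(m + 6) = m^2 + 3*m - 18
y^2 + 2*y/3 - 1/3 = (y - 1/3)*(y + 1)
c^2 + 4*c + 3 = (c + 1)*(c + 3)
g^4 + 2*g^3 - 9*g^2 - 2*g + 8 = (g - 2)*(g - 1)*(g + 1)*(g + 4)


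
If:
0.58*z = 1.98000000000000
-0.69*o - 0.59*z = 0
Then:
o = -2.92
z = 3.41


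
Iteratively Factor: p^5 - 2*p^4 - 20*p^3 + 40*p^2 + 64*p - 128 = (p + 4)*(p^4 - 6*p^3 + 4*p^2 + 24*p - 32) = (p - 4)*(p + 4)*(p^3 - 2*p^2 - 4*p + 8) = (p - 4)*(p - 2)*(p + 4)*(p^2 - 4) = (p - 4)*(p - 2)^2*(p + 4)*(p + 2)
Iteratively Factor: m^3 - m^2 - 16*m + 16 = (m - 1)*(m^2 - 16) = (m - 4)*(m - 1)*(m + 4)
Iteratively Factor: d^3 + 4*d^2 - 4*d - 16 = (d - 2)*(d^2 + 6*d + 8) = (d - 2)*(d + 2)*(d + 4)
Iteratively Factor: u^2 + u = (u)*(u + 1)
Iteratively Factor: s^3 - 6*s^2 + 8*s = (s - 4)*(s^2 - 2*s) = s*(s - 4)*(s - 2)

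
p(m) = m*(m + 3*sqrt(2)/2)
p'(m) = 2*m + 3*sqrt(2)/2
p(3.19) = 16.94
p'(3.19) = 8.50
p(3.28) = 17.72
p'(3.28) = 8.68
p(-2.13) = 0.02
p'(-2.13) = -2.14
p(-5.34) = 17.19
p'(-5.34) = -8.56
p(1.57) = 5.80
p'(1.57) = 5.26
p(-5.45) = 18.14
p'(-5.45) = -8.78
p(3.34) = 18.24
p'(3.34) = 8.80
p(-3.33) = 4.02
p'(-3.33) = -4.54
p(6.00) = 48.73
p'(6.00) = 14.12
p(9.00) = 100.09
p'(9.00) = 20.12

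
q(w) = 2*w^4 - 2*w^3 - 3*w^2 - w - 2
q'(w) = 8*w^3 - 6*w^2 - 6*w - 1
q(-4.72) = 1138.85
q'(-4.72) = -947.58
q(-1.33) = 4.99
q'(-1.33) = -22.45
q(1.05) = -6.24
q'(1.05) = -4.65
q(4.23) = 429.03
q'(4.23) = 471.76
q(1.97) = -0.78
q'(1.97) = 25.06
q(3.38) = 144.15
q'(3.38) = 219.09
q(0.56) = -3.66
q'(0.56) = -4.84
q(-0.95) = -0.41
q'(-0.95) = -7.57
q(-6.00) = 2920.00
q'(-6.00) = -1909.00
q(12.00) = 37570.00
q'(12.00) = 12887.00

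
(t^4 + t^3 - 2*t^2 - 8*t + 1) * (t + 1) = t^5 + 2*t^4 - t^3 - 10*t^2 - 7*t + 1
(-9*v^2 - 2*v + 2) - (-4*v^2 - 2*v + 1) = 1 - 5*v^2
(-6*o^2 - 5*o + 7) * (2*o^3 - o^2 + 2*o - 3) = -12*o^5 - 4*o^4 + 7*o^3 + o^2 + 29*o - 21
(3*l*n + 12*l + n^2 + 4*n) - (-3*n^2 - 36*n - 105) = 3*l*n + 12*l + 4*n^2 + 40*n + 105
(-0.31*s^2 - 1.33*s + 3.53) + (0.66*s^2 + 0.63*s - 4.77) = 0.35*s^2 - 0.7*s - 1.24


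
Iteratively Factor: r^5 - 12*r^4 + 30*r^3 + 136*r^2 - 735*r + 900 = (r - 5)*(r^4 - 7*r^3 - 5*r^2 + 111*r - 180) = (r - 5)*(r - 3)*(r^3 - 4*r^2 - 17*r + 60) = (r - 5)*(r - 3)^2*(r^2 - r - 20) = (r - 5)*(r - 3)^2*(r + 4)*(r - 5)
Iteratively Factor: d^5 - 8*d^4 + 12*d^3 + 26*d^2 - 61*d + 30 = (d - 1)*(d^4 - 7*d^3 + 5*d^2 + 31*d - 30) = (d - 1)^2*(d^3 - 6*d^2 - d + 30) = (d - 5)*(d - 1)^2*(d^2 - d - 6) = (d - 5)*(d - 1)^2*(d + 2)*(d - 3)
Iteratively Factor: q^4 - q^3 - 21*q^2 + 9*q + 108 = (q + 3)*(q^3 - 4*q^2 - 9*q + 36) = (q - 4)*(q + 3)*(q^2 - 9) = (q - 4)*(q - 3)*(q + 3)*(q + 3)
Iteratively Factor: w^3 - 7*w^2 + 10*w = (w)*(w^2 - 7*w + 10) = w*(w - 5)*(w - 2)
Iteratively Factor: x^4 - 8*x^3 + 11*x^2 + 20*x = (x + 1)*(x^3 - 9*x^2 + 20*x) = x*(x + 1)*(x^2 - 9*x + 20) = x*(x - 5)*(x + 1)*(x - 4)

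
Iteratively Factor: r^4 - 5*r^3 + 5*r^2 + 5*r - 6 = (r - 3)*(r^3 - 2*r^2 - r + 2) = (r - 3)*(r - 1)*(r^2 - r - 2) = (r - 3)*(r - 1)*(r + 1)*(r - 2)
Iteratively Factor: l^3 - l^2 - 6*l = (l + 2)*(l^2 - 3*l) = (l - 3)*(l + 2)*(l)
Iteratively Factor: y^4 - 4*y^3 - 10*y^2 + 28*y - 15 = (y - 1)*(y^3 - 3*y^2 - 13*y + 15) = (y - 5)*(y - 1)*(y^2 + 2*y - 3) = (y - 5)*(y - 1)^2*(y + 3)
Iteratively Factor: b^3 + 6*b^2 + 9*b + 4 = (b + 4)*(b^2 + 2*b + 1) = (b + 1)*(b + 4)*(b + 1)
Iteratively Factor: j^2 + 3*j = (j)*(j + 3)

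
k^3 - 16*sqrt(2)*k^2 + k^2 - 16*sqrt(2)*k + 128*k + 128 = (k + 1)*(k - 8*sqrt(2))^2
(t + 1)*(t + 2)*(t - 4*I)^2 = t^4 + 3*t^3 - 8*I*t^3 - 14*t^2 - 24*I*t^2 - 48*t - 16*I*t - 32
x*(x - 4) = x^2 - 4*x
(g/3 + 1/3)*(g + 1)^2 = g^3/3 + g^2 + g + 1/3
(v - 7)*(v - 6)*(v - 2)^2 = v^4 - 17*v^3 + 98*v^2 - 220*v + 168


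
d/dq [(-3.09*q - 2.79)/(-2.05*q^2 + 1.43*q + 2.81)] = (6.3345*q^2 - 4.4187*q - (3.09*q + 2.79)*(4.1*q - 1.43) - 8.6829)/(-2.05*q^2 + 1.43*q + 2.81)^2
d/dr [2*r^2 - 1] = 4*r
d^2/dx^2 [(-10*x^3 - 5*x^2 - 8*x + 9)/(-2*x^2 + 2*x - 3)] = 2*(32*x^3 - 378*x^2 + 234*x + 111)/(8*x^6 - 24*x^5 + 60*x^4 - 80*x^3 + 90*x^2 - 54*x + 27)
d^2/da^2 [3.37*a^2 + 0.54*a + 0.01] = 6.74000000000000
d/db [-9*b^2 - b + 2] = -18*b - 1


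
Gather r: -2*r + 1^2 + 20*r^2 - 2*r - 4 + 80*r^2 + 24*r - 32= 100*r^2 + 20*r - 35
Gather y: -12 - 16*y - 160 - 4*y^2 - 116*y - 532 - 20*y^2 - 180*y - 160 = -24*y^2 - 312*y - 864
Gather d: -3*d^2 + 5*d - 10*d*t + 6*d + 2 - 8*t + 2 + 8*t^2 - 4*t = -3*d^2 + d*(11 - 10*t) + 8*t^2 - 12*t + 4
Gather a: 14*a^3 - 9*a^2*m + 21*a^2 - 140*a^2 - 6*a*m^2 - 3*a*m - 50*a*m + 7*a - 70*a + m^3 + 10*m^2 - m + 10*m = 14*a^3 + a^2*(-9*m - 119) + a*(-6*m^2 - 53*m - 63) + m^3 + 10*m^2 + 9*m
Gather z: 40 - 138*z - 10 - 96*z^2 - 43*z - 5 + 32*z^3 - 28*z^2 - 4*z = 32*z^3 - 124*z^2 - 185*z + 25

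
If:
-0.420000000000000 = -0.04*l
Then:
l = 10.50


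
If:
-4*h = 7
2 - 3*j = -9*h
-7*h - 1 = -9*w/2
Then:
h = -7/4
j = -55/12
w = -5/2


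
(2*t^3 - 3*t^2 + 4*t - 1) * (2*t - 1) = 4*t^4 - 8*t^3 + 11*t^2 - 6*t + 1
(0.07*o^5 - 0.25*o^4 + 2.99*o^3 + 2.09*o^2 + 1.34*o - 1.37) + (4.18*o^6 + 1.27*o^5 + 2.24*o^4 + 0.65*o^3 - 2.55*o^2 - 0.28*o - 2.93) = 4.18*o^6 + 1.34*o^5 + 1.99*o^4 + 3.64*o^3 - 0.46*o^2 + 1.06*o - 4.3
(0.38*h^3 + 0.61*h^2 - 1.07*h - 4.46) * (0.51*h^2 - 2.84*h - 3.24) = 0.1938*h^5 - 0.7681*h^4 - 3.5093*h^3 - 1.2122*h^2 + 16.1332*h + 14.4504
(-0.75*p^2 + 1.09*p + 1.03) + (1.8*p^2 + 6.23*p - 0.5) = 1.05*p^2 + 7.32*p + 0.53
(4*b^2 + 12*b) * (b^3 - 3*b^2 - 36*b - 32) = 4*b^5 - 180*b^3 - 560*b^2 - 384*b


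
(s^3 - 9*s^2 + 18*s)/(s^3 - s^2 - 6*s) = (s - 6)/(s + 2)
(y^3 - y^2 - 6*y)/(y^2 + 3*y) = (y^2 - y - 6)/(y + 3)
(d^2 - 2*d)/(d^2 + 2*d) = (d - 2)/(d + 2)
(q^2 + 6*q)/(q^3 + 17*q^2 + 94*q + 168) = q/(q^2 + 11*q + 28)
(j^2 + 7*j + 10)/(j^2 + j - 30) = (j^2 + 7*j + 10)/(j^2 + j - 30)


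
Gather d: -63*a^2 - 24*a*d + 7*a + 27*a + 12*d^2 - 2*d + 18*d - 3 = -63*a^2 + 34*a + 12*d^2 + d*(16 - 24*a) - 3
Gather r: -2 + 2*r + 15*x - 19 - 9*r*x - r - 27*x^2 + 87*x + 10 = r*(1 - 9*x) - 27*x^2 + 102*x - 11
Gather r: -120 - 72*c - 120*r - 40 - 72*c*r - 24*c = -96*c + r*(-72*c - 120) - 160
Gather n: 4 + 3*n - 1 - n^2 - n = -n^2 + 2*n + 3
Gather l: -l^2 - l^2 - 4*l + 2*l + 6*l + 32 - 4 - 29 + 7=-2*l^2 + 4*l + 6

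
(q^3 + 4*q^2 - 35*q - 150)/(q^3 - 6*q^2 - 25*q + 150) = (q + 5)/(q - 5)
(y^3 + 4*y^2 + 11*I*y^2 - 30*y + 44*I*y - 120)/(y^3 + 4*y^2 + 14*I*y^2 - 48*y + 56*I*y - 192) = (y + 5*I)/(y + 8*I)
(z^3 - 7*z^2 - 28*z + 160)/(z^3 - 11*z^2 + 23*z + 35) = (z^3 - 7*z^2 - 28*z + 160)/(z^3 - 11*z^2 + 23*z + 35)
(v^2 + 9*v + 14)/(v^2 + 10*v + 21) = (v + 2)/(v + 3)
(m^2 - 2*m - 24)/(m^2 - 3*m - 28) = (m - 6)/(m - 7)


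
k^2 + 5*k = k*(k + 5)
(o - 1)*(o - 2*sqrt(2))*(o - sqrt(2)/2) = o^3 - 5*sqrt(2)*o^2/2 - o^2 + 2*o + 5*sqrt(2)*o/2 - 2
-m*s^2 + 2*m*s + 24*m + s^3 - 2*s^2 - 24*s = (-m + s)*(s - 6)*(s + 4)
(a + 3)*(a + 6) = a^2 + 9*a + 18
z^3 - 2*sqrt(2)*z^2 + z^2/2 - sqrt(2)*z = z*(z + 1/2)*(z - 2*sqrt(2))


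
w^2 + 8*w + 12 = (w + 2)*(w + 6)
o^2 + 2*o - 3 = (o - 1)*(o + 3)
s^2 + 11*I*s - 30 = (s + 5*I)*(s + 6*I)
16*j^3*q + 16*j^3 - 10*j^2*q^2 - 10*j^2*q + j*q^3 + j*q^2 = (-8*j + q)*(-2*j + q)*(j*q + j)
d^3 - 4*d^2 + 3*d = d*(d - 3)*(d - 1)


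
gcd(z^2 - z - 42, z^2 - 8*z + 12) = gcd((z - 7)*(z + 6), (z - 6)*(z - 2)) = 1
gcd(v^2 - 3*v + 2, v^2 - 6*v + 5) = v - 1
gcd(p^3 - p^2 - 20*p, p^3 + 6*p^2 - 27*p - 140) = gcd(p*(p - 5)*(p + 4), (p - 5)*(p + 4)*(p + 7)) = p^2 - p - 20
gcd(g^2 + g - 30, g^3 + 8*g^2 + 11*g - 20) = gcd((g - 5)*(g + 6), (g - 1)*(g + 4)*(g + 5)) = 1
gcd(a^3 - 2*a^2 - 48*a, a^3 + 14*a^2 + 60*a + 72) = a + 6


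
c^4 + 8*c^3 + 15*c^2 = c^2*(c + 3)*(c + 5)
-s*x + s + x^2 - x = (-s + x)*(x - 1)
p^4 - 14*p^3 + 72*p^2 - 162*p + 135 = (p - 5)*(p - 3)^3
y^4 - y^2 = y^2*(y - 1)*(y + 1)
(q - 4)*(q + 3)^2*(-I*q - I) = -I*q^4 - 3*I*q^3 + 13*I*q^2 + 51*I*q + 36*I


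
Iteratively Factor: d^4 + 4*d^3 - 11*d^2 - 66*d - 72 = (d - 4)*(d^3 + 8*d^2 + 21*d + 18) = (d - 4)*(d + 3)*(d^2 + 5*d + 6) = (d - 4)*(d + 2)*(d + 3)*(d + 3)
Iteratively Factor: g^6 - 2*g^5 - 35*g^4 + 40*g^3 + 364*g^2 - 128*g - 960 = (g + 4)*(g^5 - 6*g^4 - 11*g^3 + 84*g^2 + 28*g - 240) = (g - 2)*(g + 4)*(g^4 - 4*g^3 - 19*g^2 + 46*g + 120) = (g - 2)*(g + 2)*(g + 4)*(g^3 - 6*g^2 - 7*g + 60) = (g - 5)*(g - 2)*(g + 2)*(g + 4)*(g^2 - g - 12) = (g - 5)*(g - 4)*(g - 2)*(g + 2)*(g + 4)*(g + 3)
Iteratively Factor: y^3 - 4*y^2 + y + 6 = (y - 3)*(y^2 - y - 2) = (y - 3)*(y - 2)*(y + 1)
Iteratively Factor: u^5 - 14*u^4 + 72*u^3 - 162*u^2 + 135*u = (u)*(u^4 - 14*u^3 + 72*u^2 - 162*u + 135) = u*(u - 5)*(u^3 - 9*u^2 + 27*u - 27) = u*(u - 5)*(u - 3)*(u^2 - 6*u + 9) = u*(u - 5)*(u - 3)^2*(u - 3)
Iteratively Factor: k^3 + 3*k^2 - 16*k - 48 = (k + 4)*(k^2 - k - 12) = (k + 3)*(k + 4)*(k - 4)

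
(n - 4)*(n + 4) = n^2 - 16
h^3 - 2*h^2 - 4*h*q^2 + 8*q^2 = (h - 2)*(h - 2*q)*(h + 2*q)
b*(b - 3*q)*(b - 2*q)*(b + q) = b^4 - 4*b^3*q + b^2*q^2 + 6*b*q^3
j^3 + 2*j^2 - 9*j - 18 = (j - 3)*(j + 2)*(j + 3)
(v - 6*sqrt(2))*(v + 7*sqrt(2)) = v^2 + sqrt(2)*v - 84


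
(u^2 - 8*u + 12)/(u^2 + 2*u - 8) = (u - 6)/(u + 4)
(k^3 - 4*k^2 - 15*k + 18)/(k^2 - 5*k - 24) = (k^2 - 7*k + 6)/(k - 8)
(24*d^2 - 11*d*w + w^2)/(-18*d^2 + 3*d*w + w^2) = (-8*d + w)/(6*d + w)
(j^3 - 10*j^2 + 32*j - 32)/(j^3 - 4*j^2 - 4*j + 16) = (j - 4)/(j + 2)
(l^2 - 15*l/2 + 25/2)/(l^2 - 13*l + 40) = (l - 5/2)/(l - 8)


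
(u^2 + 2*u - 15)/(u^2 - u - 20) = (-u^2 - 2*u + 15)/(-u^2 + u + 20)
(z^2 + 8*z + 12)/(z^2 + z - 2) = (z + 6)/(z - 1)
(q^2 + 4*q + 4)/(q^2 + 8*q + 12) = (q + 2)/(q + 6)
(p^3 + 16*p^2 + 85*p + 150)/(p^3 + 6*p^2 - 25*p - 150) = (p + 5)/(p - 5)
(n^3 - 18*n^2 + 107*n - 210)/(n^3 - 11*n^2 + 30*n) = (n - 7)/n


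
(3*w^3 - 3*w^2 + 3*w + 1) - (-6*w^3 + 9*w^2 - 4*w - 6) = 9*w^3 - 12*w^2 + 7*w + 7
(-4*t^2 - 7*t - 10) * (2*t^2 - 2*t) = -8*t^4 - 6*t^3 - 6*t^2 + 20*t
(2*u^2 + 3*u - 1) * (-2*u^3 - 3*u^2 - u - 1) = -4*u^5 - 12*u^4 - 9*u^3 - 2*u^2 - 2*u + 1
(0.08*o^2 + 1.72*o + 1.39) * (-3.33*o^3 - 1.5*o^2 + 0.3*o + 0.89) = -0.2664*o^5 - 5.8476*o^4 - 7.1847*o^3 - 1.4978*o^2 + 1.9478*o + 1.2371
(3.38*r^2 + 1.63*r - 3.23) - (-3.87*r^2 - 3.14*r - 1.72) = 7.25*r^2 + 4.77*r - 1.51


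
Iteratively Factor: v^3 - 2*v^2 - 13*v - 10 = (v + 1)*(v^2 - 3*v - 10) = (v - 5)*(v + 1)*(v + 2)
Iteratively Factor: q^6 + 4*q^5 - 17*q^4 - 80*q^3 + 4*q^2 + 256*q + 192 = (q + 3)*(q^5 + q^4 - 20*q^3 - 20*q^2 + 64*q + 64) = (q + 3)*(q + 4)*(q^4 - 3*q^3 - 8*q^2 + 12*q + 16) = (q + 2)*(q + 3)*(q + 4)*(q^3 - 5*q^2 + 2*q + 8) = (q - 4)*(q + 2)*(q + 3)*(q + 4)*(q^2 - q - 2) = (q - 4)*(q + 1)*(q + 2)*(q + 3)*(q + 4)*(q - 2)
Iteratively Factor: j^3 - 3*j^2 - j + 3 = (j - 1)*(j^2 - 2*j - 3) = (j - 3)*(j - 1)*(j + 1)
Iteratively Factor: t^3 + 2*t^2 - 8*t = (t)*(t^2 + 2*t - 8) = t*(t + 4)*(t - 2)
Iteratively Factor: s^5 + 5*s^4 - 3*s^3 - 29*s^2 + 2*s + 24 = (s - 2)*(s^4 + 7*s^3 + 11*s^2 - 7*s - 12) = (s - 2)*(s + 1)*(s^3 + 6*s^2 + 5*s - 12) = (s - 2)*(s - 1)*(s + 1)*(s^2 + 7*s + 12) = (s - 2)*(s - 1)*(s + 1)*(s + 4)*(s + 3)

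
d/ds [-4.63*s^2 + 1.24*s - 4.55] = 1.24 - 9.26*s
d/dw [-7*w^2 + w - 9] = 1 - 14*w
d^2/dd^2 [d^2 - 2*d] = 2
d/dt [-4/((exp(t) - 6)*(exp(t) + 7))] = (8*exp(t) + 4)*exp(t)/((exp(t) - 6)^2*(exp(t) + 7)^2)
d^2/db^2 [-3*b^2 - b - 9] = -6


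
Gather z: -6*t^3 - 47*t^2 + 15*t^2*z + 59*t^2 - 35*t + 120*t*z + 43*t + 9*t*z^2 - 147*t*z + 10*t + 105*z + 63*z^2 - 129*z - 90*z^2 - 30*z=-6*t^3 + 12*t^2 + 18*t + z^2*(9*t - 27) + z*(15*t^2 - 27*t - 54)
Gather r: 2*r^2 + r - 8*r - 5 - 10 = 2*r^2 - 7*r - 15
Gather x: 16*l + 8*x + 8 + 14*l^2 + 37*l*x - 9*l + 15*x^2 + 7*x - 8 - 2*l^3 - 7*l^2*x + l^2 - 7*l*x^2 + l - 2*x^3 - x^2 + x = -2*l^3 + 15*l^2 + 8*l - 2*x^3 + x^2*(14 - 7*l) + x*(-7*l^2 + 37*l + 16)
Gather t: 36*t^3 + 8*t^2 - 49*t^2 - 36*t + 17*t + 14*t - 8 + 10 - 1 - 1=36*t^3 - 41*t^2 - 5*t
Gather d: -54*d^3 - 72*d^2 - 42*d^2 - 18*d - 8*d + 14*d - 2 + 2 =-54*d^3 - 114*d^2 - 12*d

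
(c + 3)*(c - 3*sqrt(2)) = c^2 - 3*sqrt(2)*c + 3*c - 9*sqrt(2)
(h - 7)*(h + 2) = h^2 - 5*h - 14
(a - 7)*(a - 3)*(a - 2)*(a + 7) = a^4 - 5*a^3 - 43*a^2 + 245*a - 294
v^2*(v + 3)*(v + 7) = v^4 + 10*v^3 + 21*v^2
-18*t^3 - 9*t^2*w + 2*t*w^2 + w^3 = (-3*t + w)*(2*t + w)*(3*t + w)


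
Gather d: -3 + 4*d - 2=4*d - 5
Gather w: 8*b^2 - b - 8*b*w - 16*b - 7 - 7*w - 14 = 8*b^2 - 17*b + w*(-8*b - 7) - 21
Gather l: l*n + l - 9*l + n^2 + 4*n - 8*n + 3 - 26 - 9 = l*(n - 8) + n^2 - 4*n - 32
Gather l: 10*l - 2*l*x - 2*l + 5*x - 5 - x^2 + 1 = l*(8 - 2*x) - x^2 + 5*x - 4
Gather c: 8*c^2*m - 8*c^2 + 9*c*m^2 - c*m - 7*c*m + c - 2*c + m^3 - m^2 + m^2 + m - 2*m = c^2*(8*m - 8) + c*(9*m^2 - 8*m - 1) + m^3 - m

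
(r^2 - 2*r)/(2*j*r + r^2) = (r - 2)/(2*j + r)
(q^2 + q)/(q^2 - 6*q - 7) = q/(q - 7)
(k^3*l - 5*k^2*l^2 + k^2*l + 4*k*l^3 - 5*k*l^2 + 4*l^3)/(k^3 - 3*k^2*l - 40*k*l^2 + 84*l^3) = l*(k^3 - 5*k^2*l + k^2 + 4*k*l^2 - 5*k*l + 4*l^2)/(k^3 - 3*k^2*l - 40*k*l^2 + 84*l^3)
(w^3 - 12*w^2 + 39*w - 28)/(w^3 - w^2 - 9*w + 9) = (w^2 - 11*w + 28)/(w^2 - 9)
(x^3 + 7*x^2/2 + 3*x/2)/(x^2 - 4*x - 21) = x*(2*x + 1)/(2*(x - 7))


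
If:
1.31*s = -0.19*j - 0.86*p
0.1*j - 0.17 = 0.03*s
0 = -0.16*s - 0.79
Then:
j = 0.22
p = 7.47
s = -4.94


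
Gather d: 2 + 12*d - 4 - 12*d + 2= 0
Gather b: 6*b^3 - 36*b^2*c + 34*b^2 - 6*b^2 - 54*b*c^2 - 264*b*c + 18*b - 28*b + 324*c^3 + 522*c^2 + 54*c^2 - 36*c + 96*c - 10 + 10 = 6*b^3 + b^2*(28 - 36*c) + b*(-54*c^2 - 264*c - 10) + 324*c^3 + 576*c^2 + 60*c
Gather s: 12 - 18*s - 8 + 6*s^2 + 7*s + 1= 6*s^2 - 11*s + 5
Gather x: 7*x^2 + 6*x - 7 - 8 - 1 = 7*x^2 + 6*x - 16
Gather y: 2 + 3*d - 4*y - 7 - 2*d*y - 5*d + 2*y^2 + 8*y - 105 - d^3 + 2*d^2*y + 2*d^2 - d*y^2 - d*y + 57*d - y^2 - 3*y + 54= -d^3 + 2*d^2 + 55*d + y^2*(1 - d) + y*(2*d^2 - 3*d + 1) - 56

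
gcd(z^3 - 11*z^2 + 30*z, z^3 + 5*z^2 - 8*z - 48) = 1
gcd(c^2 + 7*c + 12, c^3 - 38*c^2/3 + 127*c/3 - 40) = 1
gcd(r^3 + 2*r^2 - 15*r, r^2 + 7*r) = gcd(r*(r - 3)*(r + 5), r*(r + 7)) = r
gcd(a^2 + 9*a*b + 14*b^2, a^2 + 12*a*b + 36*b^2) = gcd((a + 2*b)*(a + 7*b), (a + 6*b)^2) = 1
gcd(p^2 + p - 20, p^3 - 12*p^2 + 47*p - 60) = p - 4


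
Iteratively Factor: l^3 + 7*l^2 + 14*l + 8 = (l + 2)*(l^2 + 5*l + 4) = (l + 1)*(l + 2)*(l + 4)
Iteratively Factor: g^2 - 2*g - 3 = (g - 3)*(g + 1)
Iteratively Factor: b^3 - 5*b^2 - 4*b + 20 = (b - 5)*(b^2 - 4) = (b - 5)*(b - 2)*(b + 2)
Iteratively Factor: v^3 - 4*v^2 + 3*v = (v)*(v^2 - 4*v + 3) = v*(v - 3)*(v - 1)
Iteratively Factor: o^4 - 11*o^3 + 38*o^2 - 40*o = (o - 4)*(o^3 - 7*o^2 + 10*o) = (o - 5)*(o - 4)*(o^2 - 2*o) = (o - 5)*(o - 4)*(o - 2)*(o)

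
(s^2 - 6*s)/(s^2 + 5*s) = (s - 6)/(s + 5)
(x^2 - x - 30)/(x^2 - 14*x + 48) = (x + 5)/(x - 8)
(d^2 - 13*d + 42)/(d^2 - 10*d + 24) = (d - 7)/(d - 4)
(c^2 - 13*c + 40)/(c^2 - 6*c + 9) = (c^2 - 13*c + 40)/(c^2 - 6*c + 9)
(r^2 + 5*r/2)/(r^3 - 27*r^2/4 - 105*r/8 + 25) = 4*r/(4*r^2 - 37*r + 40)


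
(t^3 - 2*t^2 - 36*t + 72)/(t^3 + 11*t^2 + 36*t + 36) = (t^2 - 8*t + 12)/(t^2 + 5*t + 6)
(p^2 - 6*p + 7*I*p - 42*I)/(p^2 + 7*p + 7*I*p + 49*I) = (p - 6)/(p + 7)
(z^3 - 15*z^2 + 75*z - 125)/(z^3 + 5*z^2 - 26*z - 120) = (z^2 - 10*z + 25)/(z^2 + 10*z + 24)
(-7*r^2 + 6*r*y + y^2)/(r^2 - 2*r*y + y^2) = (7*r + y)/(-r + y)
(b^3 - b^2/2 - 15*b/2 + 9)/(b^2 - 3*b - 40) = (-2*b^3 + b^2 + 15*b - 18)/(2*(-b^2 + 3*b + 40))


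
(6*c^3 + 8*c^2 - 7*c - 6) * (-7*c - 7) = -42*c^4 - 98*c^3 - 7*c^2 + 91*c + 42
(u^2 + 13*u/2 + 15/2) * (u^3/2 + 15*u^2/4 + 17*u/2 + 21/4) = u^5/2 + 7*u^4 + 293*u^3/8 + 709*u^2/8 + 783*u/8 + 315/8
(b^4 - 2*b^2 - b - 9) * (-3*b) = -3*b^5 + 6*b^3 + 3*b^2 + 27*b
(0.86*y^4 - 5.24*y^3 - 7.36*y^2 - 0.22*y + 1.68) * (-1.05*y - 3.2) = -0.903*y^5 + 2.75*y^4 + 24.496*y^3 + 23.783*y^2 - 1.06*y - 5.376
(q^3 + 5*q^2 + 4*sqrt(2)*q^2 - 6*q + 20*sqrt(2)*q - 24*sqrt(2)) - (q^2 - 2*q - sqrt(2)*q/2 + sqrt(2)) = q^3 + 4*q^2 + 4*sqrt(2)*q^2 - 4*q + 41*sqrt(2)*q/2 - 25*sqrt(2)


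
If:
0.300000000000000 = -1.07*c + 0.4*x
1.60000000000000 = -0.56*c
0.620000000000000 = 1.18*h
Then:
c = -2.86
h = 0.53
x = -6.89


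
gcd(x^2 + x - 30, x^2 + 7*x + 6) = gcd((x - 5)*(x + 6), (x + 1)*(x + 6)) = x + 6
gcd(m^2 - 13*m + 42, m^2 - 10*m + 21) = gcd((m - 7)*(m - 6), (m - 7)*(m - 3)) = m - 7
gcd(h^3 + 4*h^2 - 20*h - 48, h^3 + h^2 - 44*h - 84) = h^2 + 8*h + 12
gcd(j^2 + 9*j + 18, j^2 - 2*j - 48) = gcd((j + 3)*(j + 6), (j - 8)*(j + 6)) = j + 6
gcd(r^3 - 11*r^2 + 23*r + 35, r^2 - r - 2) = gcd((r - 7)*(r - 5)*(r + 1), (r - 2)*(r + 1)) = r + 1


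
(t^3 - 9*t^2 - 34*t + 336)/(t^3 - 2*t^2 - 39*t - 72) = (t^2 - t - 42)/(t^2 + 6*t + 9)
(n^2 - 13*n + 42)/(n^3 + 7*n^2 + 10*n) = (n^2 - 13*n + 42)/(n*(n^2 + 7*n + 10))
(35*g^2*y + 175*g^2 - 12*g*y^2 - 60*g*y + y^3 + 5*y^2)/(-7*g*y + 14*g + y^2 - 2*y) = (-5*g*y - 25*g + y^2 + 5*y)/(y - 2)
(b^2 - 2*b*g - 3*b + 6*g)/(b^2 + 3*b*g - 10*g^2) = (b - 3)/(b + 5*g)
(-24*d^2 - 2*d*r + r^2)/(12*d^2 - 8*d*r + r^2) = (4*d + r)/(-2*d + r)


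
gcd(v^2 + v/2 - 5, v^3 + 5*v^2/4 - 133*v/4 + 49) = 1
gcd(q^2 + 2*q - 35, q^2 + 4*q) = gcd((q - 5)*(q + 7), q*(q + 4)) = 1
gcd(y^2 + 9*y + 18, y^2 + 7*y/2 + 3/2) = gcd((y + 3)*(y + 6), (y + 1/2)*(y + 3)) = y + 3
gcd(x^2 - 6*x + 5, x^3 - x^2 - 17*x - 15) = x - 5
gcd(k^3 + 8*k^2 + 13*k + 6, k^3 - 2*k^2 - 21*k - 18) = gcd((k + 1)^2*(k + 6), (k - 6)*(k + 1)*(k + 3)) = k + 1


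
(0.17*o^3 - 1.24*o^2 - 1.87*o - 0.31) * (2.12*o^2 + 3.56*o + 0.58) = 0.3604*o^5 - 2.0236*o^4 - 8.2802*o^3 - 8.0336*o^2 - 2.1882*o - 0.1798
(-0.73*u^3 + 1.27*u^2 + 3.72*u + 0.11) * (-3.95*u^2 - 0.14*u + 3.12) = 2.8835*u^5 - 4.9143*u^4 - 17.1494*u^3 + 3.0071*u^2 + 11.591*u + 0.3432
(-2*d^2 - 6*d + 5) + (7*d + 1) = -2*d^2 + d + 6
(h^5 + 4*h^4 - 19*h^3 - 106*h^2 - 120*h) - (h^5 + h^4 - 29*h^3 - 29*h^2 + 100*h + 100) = 3*h^4 + 10*h^3 - 77*h^2 - 220*h - 100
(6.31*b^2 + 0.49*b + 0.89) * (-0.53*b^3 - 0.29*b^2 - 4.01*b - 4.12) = -3.3443*b^5 - 2.0896*b^4 - 25.9169*b^3 - 28.2202*b^2 - 5.5877*b - 3.6668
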